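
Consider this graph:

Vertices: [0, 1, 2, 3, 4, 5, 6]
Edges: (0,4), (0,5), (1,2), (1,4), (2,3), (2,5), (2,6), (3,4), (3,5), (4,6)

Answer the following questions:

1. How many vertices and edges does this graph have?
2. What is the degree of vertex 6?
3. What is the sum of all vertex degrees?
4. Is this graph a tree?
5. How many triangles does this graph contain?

Count: 7 vertices, 10 edges.
Vertex 6 has neighbors [2, 4], degree = 2.
Handshaking lemma: 2 * 10 = 20.
A tree on 7 vertices has 6 edges. This graph has 10 edges (4 extra). Not a tree.
Number of triangles = 1.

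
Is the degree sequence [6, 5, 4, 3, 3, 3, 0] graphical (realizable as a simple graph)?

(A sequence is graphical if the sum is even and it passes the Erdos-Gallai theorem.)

Sum of degrees = 24. Sum is even but fails Erdos-Gallai. The sequence is NOT graphical.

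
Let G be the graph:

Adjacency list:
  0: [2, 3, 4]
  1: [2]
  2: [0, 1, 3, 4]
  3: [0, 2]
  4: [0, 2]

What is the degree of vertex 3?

Vertex 3 has neighbors [0, 2], so deg(3) = 2.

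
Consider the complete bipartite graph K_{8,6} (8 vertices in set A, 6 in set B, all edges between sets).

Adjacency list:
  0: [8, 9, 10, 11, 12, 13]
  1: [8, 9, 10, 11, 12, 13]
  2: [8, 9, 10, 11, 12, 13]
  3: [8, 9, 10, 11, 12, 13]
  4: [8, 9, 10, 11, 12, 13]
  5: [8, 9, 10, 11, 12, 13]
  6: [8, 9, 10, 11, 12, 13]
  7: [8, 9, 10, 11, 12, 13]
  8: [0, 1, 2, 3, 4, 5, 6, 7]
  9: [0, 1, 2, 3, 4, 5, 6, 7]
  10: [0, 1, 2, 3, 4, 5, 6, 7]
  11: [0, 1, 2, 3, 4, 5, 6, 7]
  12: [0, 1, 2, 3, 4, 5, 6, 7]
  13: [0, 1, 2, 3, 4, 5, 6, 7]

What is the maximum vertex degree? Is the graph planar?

Set-A vertices have degree 6; set-B vertices have degree 8. Maximum degree = max(8,6) = 8.
K_{8,6} contains K_{3,3} as a subgraph (since both sides have >= 3 vertices); by Kuratowski's theorem it is not planar.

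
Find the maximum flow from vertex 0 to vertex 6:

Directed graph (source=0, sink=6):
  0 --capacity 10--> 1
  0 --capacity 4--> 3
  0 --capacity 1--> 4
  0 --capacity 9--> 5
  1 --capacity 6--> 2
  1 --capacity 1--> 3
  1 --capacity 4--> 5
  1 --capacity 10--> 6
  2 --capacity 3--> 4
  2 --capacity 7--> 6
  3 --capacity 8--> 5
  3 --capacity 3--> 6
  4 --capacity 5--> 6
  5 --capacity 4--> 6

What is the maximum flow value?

Computing max flow:
  Flow on (0->1): 10/10
  Flow on (0->3): 3/4
  Flow on (0->4): 1/1
  Flow on (0->5): 4/9
  Flow on (1->6): 10/10
  Flow on (3->6): 3/3
  Flow on (4->6): 1/5
  Flow on (5->6): 4/4
Maximum flow = 18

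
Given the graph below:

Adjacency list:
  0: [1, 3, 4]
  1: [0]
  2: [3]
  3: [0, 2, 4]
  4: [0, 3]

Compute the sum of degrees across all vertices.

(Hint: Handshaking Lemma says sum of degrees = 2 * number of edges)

Count edges: 5 edges.
By Handshaking Lemma: sum of degrees = 2 * 5 = 10.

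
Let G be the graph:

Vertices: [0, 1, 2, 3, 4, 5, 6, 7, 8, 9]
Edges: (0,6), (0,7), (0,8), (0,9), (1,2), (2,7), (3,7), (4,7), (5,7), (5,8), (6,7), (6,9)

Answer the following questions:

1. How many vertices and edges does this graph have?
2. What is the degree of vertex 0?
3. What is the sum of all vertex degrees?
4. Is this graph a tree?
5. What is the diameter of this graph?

Count: 10 vertices, 12 edges.
Vertex 0 has neighbors [6, 7, 8, 9], degree = 4.
Handshaking lemma: 2 * 12 = 24.
A tree on 10 vertices has 9 edges. This graph has 12 edges (3 extra). Not a tree.
Diameter (longest shortest path) = 4.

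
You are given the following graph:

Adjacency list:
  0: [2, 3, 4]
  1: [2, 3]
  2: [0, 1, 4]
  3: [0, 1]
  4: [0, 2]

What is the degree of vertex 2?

Vertex 2 has neighbors [0, 1, 4], so deg(2) = 3.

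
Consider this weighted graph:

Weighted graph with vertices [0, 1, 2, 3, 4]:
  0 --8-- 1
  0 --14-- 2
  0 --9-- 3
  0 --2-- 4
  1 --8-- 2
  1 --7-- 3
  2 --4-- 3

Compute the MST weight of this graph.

Applying Kruskal's algorithm (sort edges by weight, add if no cycle):
  Add (0,4) w=2
  Add (2,3) w=4
  Add (1,3) w=7
  Add (0,1) w=8
  Skip (1,2) w=8 (creates cycle)
  Skip (0,3) w=9 (creates cycle)
  Skip (0,2) w=14 (creates cycle)
MST weight = 21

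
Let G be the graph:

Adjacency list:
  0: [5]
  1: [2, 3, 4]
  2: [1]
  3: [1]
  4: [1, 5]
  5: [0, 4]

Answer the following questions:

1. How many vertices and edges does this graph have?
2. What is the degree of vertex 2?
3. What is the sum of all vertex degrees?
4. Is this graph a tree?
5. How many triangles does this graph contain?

Count: 6 vertices, 5 edges.
Vertex 2 has neighbors [1], degree = 1.
Handshaking lemma: 2 * 5 = 10.
A graph is a tree iff it is connected and has exactly n-1 edges. This graph is connected (all 6 vertices in one component) and has 6-1 = 5 edges. It is a tree.
Number of triangles = 0.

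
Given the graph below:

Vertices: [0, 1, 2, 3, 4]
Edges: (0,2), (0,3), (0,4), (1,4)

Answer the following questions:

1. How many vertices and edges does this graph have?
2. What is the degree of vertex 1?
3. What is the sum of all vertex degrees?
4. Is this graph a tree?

Count: 5 vertices, 4 edges.
Vertex 1 has neighbors [4], degree = 1.
Handshaking lemma: 2 * 4 = 8.
A graph is a tree iff it is connected and has exactly n-1 edges. This graph is connected (all 5 vertices in one component) and has 5-1 = 4 edges. It is a tree.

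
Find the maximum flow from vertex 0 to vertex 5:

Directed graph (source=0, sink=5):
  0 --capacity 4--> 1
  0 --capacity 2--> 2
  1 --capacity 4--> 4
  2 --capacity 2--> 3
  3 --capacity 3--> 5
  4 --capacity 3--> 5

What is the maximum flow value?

Computing max flow:
  Flow on (0->1): 3/4
  Flow on (0->2): 2/2
  Flow on (1->4): 3/4
  Flow on (2->3): 2/2
  Flow on (3->5): 2/3
  Flow on (4->5): 3/3
Maximum flow = 5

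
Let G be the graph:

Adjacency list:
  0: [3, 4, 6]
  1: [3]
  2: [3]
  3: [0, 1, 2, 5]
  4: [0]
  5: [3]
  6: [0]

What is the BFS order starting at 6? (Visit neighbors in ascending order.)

BFS from vertex 6 (neighbors processed in ascending order):
Visit order: 6, 0, 3, 4, 1, 2, 5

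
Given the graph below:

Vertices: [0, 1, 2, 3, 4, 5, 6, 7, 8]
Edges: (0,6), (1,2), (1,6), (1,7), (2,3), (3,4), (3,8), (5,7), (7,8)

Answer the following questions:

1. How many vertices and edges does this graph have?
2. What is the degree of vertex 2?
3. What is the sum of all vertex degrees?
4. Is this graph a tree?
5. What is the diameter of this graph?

Count: 9 vertices, 9 edges.
Vertex 2 has neighbors [1, 3], degree = 2.
Handshaking lemma: 2 * 9 = 18.
A tree on 9 vertices has 8 edges. This graph has 9 edges (1 extra). Not a tree.
Diameter (longest shortest path) = 5.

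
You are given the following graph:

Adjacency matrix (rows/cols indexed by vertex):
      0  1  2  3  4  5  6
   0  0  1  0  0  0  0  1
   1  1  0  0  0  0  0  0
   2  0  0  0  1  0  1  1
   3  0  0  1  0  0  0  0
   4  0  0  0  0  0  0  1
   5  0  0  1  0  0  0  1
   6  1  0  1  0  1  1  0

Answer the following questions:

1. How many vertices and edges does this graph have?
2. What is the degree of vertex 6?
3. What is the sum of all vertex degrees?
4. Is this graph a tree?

Count: 7 vertices, 7 edges.
Vertex 6 has neighbors [0, 2, 4, 5], degree = 4.
Handshaking lemma: 2 * 7 = 14.
A tree on 7 vertices has 6 edges. This graph has 7 edges (1 extra). Not a tree.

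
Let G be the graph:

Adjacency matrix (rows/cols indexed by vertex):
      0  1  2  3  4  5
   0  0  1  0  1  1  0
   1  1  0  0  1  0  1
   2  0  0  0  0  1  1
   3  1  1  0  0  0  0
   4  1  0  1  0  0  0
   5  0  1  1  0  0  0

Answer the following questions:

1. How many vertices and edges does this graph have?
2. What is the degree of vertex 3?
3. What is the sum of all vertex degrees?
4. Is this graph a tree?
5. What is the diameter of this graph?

Count: 6 vertices, 7 edges.
Vertex 3 has neighbors [0, 1], degree = 2.
Handshaking lemma: 2 * 7 = 14.
A tree on 6 vertices has 5 edges. This graph has 7 edges (2 extra). Not a tree.
Diameter (longest shortest path) = 3.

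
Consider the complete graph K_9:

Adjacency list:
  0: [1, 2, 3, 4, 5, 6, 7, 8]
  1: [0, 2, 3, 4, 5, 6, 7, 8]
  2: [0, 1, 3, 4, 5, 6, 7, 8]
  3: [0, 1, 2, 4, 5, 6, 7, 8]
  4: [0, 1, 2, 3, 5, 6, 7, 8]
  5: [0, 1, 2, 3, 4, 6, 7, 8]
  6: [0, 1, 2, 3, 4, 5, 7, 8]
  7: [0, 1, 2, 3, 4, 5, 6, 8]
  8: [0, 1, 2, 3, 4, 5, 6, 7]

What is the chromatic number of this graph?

In K_9, every vertex is adjacent to every other vertex.
Each vertex needs a unique color.
Chromatic number = 9.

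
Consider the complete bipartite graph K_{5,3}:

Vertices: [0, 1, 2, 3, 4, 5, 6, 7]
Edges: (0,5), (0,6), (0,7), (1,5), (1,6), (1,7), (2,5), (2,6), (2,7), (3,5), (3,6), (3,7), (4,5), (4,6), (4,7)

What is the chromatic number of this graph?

K_{5,3} is bipartite: vertices split into two independent sets of size 5 and 3.
Color one set 0, the other 1. No adjacent vertices share a color.
Chromatic number = 2.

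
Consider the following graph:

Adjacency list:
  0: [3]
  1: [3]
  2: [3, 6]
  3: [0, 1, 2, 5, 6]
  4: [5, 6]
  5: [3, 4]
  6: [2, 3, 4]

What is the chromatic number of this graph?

The graph has a maximum clique of size 3 (lower bound on chromatic number).
A valid 3-coloring: {0: 1, 1: 1, 2: 2, 3: 0, 4: 0, 5: 1, 6: 1}.
Chromatic number = 3.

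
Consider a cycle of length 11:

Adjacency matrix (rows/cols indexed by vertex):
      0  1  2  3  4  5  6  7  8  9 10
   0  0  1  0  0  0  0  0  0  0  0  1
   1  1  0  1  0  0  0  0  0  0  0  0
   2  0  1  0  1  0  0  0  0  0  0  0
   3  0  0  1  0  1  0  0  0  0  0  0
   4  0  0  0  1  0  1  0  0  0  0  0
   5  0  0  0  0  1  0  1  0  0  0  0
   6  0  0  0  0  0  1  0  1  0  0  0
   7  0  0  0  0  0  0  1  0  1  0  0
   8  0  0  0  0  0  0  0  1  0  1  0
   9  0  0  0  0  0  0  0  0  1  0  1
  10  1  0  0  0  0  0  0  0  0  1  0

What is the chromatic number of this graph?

This is an odd cycle (C_11). Odd cycles are not bipartite (any 2-coloring forces two adjacent vertices to match), and 3 colors suffice.
Chromatic number = 3.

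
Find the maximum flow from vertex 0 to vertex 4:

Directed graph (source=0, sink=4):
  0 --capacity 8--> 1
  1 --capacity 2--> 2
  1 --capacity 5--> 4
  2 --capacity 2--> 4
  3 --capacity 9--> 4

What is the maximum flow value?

Computing max flow:
  Flow on (0->1): 7/8
  Flow on (1->2): 2/2
  Flow on (1->4): 5/5
  Flow on (2->4): 2/2
Maximum flow = 7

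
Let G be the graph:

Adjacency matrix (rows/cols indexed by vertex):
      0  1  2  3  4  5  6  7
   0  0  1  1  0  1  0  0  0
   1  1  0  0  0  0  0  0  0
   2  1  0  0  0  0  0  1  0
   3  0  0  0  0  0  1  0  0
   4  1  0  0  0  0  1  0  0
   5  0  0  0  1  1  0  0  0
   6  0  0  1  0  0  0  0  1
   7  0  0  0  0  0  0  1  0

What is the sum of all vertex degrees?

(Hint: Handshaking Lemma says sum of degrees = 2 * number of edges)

Count edges: 7 edges.
By Handshaking Lemma: sum of degrees = 2 * 7 = 14.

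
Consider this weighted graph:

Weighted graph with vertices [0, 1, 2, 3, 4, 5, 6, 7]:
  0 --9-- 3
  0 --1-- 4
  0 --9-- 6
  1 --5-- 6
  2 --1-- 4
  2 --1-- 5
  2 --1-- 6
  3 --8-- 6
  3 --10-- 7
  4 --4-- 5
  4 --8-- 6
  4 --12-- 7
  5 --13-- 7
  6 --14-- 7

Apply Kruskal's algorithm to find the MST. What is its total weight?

Applying Kruskal's algorithm (sort edges by weight, add if no cycle):
  Add (0,4) w=1
  Add (2,5) w=1
  Add (2,4) w=1
  Add (2,6) w=1
  Skip (4,5) w=4 (creates cycle)
  Add (1,6) w=5
  Add (3,6) w=8
  Skip (4,6) w=8 (creates cycle)
  Skip (0,6) w=9 (creates cycle)
  Skip (0,3) w=9 (creates cycle)
  Add (3,7) w=10
  Skip (4,7) w=12 (creates cycle)
  Skip (5,7) w=13 (creates cycle)
  Skip (6,7) w=14 (creates cycle)
MST weight = 27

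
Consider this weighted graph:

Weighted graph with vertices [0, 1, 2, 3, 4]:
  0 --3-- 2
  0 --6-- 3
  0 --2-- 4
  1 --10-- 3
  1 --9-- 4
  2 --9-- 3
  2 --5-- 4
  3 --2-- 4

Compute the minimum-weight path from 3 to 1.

Using Dijkstra's algorithm from vertex 3:
Shortest path: 3 -> 1
Total weight: 10 = 10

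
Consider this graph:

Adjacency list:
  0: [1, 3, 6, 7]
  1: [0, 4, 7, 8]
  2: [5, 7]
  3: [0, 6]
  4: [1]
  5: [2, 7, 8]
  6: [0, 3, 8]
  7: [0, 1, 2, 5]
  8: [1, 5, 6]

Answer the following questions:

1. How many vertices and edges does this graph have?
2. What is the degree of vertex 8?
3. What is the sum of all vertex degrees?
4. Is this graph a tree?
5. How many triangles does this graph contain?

Count: 9 vertices, 13 edges.
Vertex 8 has neighbors [1, 5, 6], degree = 3.
Handshaking lemma: 2 * 13 = 26.
A tree on 9 vertices has 8 edges. This graph has 13 edges (5 extra). Not a tree.
Number of triangles = 3.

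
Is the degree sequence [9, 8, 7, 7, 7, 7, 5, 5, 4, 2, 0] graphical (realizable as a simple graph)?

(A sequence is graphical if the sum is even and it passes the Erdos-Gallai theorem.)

Sum of degrees = 61. Sum is odd, so the sequence is NOT graphical.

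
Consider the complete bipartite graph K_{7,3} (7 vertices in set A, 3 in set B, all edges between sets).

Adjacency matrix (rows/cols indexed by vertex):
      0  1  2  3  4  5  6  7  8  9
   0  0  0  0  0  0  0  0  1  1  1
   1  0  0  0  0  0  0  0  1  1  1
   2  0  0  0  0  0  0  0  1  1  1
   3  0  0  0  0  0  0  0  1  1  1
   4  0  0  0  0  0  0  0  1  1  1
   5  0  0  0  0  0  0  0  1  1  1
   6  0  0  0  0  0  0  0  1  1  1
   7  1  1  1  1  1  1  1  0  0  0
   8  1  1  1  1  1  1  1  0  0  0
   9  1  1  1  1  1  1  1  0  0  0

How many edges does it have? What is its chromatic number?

K_{7,3} has 7 * 3 = 21 edges.
Bipartite graphs have chromatic number 2 (color each partition differently).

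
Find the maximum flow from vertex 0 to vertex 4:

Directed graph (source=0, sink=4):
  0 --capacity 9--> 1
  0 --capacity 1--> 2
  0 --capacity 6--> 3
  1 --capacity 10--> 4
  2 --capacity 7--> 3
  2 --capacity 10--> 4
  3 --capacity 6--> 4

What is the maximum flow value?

Computing max flow:
  Flow on (0->1): 9/9
  Flow on (0->2): 1/1
  Flow on (0->3): 6/6
  Flow on (1->4): 9/10
  Flow on (2->4): 1/10
  Flow on (3->4): 6/6
Maximum flow = 16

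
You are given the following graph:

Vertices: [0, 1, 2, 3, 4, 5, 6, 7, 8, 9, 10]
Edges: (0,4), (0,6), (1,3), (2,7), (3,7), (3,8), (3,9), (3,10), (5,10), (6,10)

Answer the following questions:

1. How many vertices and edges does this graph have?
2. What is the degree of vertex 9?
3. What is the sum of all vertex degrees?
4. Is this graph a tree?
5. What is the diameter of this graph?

Count: 11 vertices, 10 edges.
Vertex 9 has neighbors [3], degree = 1.
Handshaking lemma: 2 * 10 = 20.
A graph is a tree iff it is connected and has exactly n-1 edges. This graph is connected (all 11 vertices in one component) and has 11-1 = 10 edges. It is a tree.
Diameter (longest shortest path) = 6.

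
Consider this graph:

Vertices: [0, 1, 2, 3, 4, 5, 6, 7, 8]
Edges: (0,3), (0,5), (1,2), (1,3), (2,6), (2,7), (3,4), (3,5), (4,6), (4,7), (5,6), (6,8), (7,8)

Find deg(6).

Vertex 6 has neighbors [2, 4, 5, 8], so deg(6) = 4.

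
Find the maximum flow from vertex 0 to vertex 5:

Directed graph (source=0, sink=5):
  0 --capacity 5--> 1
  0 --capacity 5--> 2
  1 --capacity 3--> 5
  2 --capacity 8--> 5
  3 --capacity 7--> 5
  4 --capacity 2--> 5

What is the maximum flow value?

Computing max flow:
  Flow on (0->1): 3/5
  Flow on (0->2): 5/5
  Flow on (1->5): 3/3
  Flow on (2->5): 5/8
Maximum flow = 8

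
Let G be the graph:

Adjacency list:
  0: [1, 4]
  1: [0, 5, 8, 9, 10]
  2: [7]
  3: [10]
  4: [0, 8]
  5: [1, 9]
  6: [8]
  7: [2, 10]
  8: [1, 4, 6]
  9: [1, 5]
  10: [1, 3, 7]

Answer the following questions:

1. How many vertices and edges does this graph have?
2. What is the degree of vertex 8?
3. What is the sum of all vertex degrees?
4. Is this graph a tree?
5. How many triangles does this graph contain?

Count: 11 vertices, 12 edges.
Vertex 8 has neighbors [1, 4, 6], degree = 3.
Handshaking lemma: 2 * 12 = 24.
A tree on 11 vertices has 10 edges. This graph has 12 edges (2 extra). Not a tree.
Number of triangles = 1.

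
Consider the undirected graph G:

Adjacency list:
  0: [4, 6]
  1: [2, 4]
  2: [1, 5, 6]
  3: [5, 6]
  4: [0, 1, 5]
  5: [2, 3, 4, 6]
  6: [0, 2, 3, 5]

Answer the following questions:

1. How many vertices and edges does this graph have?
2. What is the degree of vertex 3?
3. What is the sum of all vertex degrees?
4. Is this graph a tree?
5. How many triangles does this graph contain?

Count: 7 vertices, 10 edges.
Vertex 3 has neighbors [5, 6], degree = 2.
Handshaking lemma: 2 * 10 = 20.
A tree on 7 vertices has 6 edges. This graph has 10 edges (4 extra). Not a tree.
Number of triangles = 2.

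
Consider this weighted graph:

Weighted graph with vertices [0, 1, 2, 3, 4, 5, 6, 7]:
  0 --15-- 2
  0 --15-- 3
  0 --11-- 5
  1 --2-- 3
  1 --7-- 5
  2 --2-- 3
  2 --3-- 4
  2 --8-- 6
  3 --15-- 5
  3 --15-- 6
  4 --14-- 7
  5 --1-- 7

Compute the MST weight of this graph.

Applying Kruskal's algorithm (sort edges by weight, add if no cycle):
  Add (5,7) w=1
  Add (1,3) w=2
  Add (2,3) w=2
  Add (2,4) w=3
  Add (1,5) w=7
  Add (2,6) w=8
  Add (0,5) w=11
  Skip (4,7) w=14 (creates cycle)
  Skip (0,2) w=15 (creates cycle)
  Skip (0,3) w=15 (creates cycle)
  Skip (3,5) w=15 (creates cycle)
  Skip (3,6) w=15 (creates cycle)
MST weight = 34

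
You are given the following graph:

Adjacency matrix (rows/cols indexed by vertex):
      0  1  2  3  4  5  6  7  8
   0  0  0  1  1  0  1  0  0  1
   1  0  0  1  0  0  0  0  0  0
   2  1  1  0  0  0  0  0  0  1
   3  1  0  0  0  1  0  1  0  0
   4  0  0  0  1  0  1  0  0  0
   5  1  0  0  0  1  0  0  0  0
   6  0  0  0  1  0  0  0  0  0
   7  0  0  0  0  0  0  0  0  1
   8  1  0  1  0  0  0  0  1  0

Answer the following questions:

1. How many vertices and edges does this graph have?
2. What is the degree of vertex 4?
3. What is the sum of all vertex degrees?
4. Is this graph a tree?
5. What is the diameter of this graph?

Count: 9 vertices, 10 edges.
Vertex 4 has neighbors [3, 5], degree = 2.
Handshaking lemma: 2 * 10 = 20.
A tree on 9 vertices has 8 edges. This graph has 10 edges (2 extra). Not a tree.
Diameter (longest shortest path) = 4.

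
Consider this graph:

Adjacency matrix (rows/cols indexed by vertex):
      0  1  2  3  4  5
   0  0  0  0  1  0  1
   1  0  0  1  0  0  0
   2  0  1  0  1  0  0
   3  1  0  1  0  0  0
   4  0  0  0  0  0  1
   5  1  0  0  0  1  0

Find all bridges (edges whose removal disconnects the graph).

A bridge is an edge whose removal increases the number of connected components.
Bridges found: (0,3), (0,5), (1,2), (2,3), (4,5)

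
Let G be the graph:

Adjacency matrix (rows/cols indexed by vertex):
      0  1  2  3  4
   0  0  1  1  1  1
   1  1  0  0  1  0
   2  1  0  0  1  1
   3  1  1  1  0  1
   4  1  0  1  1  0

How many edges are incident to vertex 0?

Vertex 0 has neighbors [1, 2, 3, 4], so deg(0) = 4.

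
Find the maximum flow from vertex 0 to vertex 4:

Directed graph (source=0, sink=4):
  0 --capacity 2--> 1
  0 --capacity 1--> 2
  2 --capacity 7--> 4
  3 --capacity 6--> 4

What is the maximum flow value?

Computing max flow:
  Flow on (0->2): 1/1
  Flow on (2->4): 1/7
Maximum flow = 1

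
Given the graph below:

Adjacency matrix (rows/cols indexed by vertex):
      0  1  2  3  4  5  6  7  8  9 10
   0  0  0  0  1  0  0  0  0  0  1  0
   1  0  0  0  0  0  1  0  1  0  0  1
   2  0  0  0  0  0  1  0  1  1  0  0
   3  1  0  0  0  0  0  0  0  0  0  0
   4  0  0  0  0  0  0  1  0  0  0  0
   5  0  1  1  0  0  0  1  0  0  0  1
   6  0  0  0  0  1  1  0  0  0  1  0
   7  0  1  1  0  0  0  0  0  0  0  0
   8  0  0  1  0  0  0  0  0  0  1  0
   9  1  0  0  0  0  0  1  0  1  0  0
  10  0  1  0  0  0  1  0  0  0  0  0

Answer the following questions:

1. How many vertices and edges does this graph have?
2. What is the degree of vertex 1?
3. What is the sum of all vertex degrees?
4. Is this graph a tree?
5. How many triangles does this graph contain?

Count: 11 vertices, 13 edges.
Vertex 1 has neighbors [5, 7, 10], degree = 3.
Handshaking lemma: 2 * 13 = 26.
A tree on 11 vertices has 10 edges. This graph has 13 edges (3 extra). Not a tree.
Number of triangles = 1.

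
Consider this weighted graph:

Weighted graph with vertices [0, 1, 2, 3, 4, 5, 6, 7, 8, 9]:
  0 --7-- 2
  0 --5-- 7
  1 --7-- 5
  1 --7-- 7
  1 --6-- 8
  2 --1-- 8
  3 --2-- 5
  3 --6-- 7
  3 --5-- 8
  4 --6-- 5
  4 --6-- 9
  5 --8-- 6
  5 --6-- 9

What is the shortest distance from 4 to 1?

Using Dijkstra's algorithm from vertex 4:
Shortest path: 4 -> 5 -> 1
Total weight: 6 + 7 = 13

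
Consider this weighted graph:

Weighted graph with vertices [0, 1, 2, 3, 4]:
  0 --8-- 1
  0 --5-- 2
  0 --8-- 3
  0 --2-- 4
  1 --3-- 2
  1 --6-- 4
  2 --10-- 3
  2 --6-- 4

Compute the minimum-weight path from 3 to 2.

Using Dijkstra's algorithm from vertex 3:
Shortest path: 3 -> 2
Total weight: 10 = 10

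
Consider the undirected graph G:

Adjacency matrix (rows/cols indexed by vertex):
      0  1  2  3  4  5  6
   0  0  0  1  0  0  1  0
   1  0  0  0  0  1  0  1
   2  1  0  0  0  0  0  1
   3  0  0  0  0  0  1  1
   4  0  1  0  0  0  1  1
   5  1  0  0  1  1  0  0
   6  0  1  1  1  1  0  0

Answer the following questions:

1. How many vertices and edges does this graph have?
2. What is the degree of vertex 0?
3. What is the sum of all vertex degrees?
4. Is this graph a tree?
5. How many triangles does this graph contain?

Count: 7 vertices, 9 edges.
Vertex 0 has neighbors [2, 5], degree = 2.
Handshaking lemma: 2 * 9 = 18.
A tree on 7 vertices has 6 edges. This graph has 9 edges (3 extra). Not a tree.
Number of triangles = 1.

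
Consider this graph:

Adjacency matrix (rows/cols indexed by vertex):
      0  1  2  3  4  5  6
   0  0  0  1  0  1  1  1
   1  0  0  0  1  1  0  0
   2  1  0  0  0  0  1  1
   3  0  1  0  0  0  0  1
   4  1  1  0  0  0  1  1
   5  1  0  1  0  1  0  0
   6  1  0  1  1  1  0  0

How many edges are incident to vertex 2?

Vertex 2 has neighbors [0, 5, 6], so deg(2) = 3.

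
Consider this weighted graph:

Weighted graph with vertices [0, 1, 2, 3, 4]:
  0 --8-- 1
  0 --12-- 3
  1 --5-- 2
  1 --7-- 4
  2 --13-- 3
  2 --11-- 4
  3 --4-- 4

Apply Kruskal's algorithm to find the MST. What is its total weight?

Applying Kruskal's algorithm (sort edges by weight, add if no cycle):
  Add (3,4) w=4
  Add (1,2) w=5
  Add (1,4) w=7
  Add (0,1) w=8
  Skip (2,4) w=11 (creates cycle)
  Skip (0,3) w=12 (creates cycle)
  Skip (2,3) w=13 (creates cycle)
MST weight = 24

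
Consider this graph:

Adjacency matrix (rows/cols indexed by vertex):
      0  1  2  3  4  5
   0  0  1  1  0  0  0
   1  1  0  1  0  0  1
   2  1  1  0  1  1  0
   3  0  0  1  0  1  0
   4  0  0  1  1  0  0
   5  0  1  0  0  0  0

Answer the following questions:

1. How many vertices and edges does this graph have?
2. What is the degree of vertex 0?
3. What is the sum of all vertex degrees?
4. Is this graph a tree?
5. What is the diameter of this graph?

Count: 6 vertices, 7 edges.
Vertex 0 has neighbors [1, 2], degree = 2.
Handshaking lemma: 2 * 7 = 14.
A tree on 6 vertices has 5 edges. This graph has 7 edges (2 extra). Not a tree.
Diameter (longest shortest path) = 3.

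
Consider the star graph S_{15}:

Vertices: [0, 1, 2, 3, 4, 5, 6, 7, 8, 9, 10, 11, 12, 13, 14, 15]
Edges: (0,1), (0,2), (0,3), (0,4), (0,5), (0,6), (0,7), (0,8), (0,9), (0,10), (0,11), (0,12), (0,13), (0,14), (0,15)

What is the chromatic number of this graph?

S_{15} has one hub adjacent to 15 leaves; leaves are pairwise non-adjacent.
Color the hub 0 and every leaf 1.
Chromatic number = 2.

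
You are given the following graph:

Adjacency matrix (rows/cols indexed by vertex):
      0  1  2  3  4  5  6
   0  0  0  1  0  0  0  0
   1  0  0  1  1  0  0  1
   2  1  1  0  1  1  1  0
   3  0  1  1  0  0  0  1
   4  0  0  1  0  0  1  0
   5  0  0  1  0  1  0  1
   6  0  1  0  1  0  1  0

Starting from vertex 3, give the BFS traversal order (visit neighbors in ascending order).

BFS from vertex 3 (neighbors processed in ascending order):
Visit order: 3, 1, 2, 6, 0, 4, 5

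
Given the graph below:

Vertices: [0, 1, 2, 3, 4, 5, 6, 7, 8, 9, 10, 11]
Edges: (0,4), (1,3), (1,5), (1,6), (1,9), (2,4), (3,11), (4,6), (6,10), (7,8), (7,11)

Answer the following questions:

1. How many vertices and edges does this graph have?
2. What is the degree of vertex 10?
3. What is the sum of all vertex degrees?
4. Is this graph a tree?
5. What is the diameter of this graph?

Count: 12 vertices, 11 edges.
Vertex 10 has neighbors [6], degree = 1.
Handshaking lemma: 2 * 11 = 22.
A graph is a tree iff it is connected and has exactly n-1 edges. This graph is connected (all 12 vertices in one component) and has 12-1 = 11 edges. It is a tree.
Diameter (longest shortest path) = 7.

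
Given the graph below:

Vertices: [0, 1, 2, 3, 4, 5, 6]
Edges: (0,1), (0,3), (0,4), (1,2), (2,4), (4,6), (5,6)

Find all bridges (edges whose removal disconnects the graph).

A bridge is an edge whose removal increases the number of connected components.
Bridges found: (0,3), (4,6), (5,6)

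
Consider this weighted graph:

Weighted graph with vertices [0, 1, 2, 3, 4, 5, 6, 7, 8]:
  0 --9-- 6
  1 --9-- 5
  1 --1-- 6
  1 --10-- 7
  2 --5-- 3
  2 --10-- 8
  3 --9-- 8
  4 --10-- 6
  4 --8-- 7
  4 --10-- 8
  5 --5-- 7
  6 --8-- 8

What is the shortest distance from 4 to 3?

Using Dijkstra's algorithm from vertex 4:
Shortest path: 4 -> 8 -> 3
Total weight: 10 + 9 = 19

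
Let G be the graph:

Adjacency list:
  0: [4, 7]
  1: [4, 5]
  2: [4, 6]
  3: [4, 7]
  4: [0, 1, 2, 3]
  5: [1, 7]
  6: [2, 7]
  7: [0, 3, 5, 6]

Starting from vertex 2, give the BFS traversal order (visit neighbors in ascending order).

BFS from vertex 2 (neighbors processed in ascending order):
Visit order: 2, 4, 6, 0, 1, 3, 7, 5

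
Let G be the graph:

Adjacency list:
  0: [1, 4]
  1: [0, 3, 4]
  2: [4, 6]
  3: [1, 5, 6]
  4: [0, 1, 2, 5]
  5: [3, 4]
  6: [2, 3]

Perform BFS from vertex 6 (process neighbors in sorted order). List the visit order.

BFS from vertex 6 (neighbors processed in ascending order):
Visit order: 6, 2, 3, 4, 1, 5, 0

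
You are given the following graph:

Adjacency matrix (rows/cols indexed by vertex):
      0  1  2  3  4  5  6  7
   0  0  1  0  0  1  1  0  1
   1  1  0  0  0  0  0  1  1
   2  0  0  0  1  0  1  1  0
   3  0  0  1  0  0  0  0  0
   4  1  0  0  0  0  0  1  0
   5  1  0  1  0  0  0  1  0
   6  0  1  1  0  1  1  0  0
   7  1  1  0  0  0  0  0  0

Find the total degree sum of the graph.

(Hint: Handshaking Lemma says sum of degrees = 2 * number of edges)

Count edges: 11 edges.
By Handshaking Lemma: sum of degrees = 2 * 11 = 22.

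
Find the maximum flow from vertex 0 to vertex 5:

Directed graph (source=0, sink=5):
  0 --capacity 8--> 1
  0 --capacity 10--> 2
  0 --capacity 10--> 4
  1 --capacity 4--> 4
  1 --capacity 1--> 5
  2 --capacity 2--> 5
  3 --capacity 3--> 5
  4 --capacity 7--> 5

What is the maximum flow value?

Computing max flow:
  Flow on (0->1): 5/8
  Flow on (0->2): 2/10
  Flow on (0->4): 3/10
  Flow on (1->4): 4/4
  Flow on (1->5): 1/1
  Flow on (2->5): 2/2
  Flow on (4->5): 7/7
Maximum flow = 10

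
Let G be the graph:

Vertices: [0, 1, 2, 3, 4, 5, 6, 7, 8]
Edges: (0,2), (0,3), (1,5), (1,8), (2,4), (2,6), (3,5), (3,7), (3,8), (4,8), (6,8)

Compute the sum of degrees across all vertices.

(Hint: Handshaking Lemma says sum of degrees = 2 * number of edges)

Count edges: 11 edges.
By Handshaking Lemma: sum of degrees = 2 * 11 = 22.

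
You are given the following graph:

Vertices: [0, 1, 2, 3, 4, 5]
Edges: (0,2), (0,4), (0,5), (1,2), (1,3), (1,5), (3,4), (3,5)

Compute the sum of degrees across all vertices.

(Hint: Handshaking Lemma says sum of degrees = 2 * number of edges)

Count edges: 8 edges.
By Handshaking Lemma: sum of degrees = 2 * 8 = 16.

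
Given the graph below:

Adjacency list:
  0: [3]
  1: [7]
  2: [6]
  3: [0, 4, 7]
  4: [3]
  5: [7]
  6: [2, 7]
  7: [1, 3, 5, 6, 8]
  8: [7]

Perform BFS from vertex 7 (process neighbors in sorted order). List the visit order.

BFS from vertex 7 (neighbors processed in ascending order):
Visit order: 7, 1, 3, 5, 6, 8, 0, 4, 2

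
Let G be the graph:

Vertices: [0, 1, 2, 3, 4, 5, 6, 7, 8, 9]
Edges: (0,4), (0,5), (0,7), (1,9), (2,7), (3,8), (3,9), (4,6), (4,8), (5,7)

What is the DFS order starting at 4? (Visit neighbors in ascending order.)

DFS from vertex 4 (neighbors processed in ascending order):
Visit order: 4, 0, 5, 7, 2, 6, 8, 3, 9, 1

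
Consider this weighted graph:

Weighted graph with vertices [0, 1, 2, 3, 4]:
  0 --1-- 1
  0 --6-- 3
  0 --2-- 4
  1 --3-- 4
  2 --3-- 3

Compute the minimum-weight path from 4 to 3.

Using Dijkstra's algorithm from vertex 4:
Shortest path: 4 -> 0 -> 3
Total weight: 2 + 6 = 8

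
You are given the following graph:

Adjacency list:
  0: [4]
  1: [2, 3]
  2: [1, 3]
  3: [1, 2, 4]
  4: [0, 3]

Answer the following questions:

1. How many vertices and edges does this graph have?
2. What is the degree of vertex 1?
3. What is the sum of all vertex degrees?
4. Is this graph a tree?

Count: 5 vertices, 5 edges.
Vertex 1 has neighbors [2, 3], degree = 2.
Handshaking lemma: 2 * 5 = 10.
A tree on 5 vertices has 4 edges. This graph has 5 edges (1 extra). Not a tree.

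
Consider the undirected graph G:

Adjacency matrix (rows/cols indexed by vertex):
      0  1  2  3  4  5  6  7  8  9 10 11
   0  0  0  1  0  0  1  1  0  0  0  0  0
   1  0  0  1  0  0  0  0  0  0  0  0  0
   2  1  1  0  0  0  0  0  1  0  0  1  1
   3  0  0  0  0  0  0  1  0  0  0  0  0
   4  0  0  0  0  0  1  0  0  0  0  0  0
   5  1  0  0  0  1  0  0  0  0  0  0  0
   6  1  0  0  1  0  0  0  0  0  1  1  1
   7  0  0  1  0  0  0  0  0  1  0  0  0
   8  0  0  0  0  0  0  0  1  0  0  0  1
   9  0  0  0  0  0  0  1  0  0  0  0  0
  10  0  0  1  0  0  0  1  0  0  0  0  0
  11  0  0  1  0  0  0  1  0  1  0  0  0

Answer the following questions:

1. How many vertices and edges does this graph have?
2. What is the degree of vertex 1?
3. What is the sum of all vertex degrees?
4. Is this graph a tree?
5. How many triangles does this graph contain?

Count: 12 vertices, 14 edges.
Vertex 1 has neighbors [2], degree = 1.
Handshaking lemma: 2 * 14 = 28.
A tree on 12 vertices has 11 edges. This graph has 14 edges (3 extra). Not a tree.
Number of triangles = 0.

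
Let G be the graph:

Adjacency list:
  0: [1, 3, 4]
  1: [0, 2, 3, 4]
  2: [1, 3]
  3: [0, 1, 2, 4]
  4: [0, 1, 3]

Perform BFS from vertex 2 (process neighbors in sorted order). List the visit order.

BFS from vertex 2 (neighbors processed in ascending order):
Visit order: 2, 1, 3, 0, 4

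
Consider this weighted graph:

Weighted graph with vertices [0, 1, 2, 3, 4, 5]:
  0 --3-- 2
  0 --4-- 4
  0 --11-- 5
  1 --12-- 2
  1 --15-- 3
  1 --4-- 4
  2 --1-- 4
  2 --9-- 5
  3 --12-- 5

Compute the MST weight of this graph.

Applying Kruskal's algorithm (sort edges by weight, add if no cycle):
  Add (2,4) w=1
  Add (0,2) w=3
  Skip (0,4) w=4 (creates cycle)
  Add (1,4) w=4
  Add (2,5) w=9
  Skip (0,5) w=11 (creates cycle)
  Skip (1,2) w=12 (creates cycle)
  Add (3,5) w=12
  Skip (1,3) w=15 (creates cycle)
MST weight = 29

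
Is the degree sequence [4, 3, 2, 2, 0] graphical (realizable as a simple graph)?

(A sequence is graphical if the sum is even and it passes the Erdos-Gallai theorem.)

Sum of degrees = 11. Sum is odd, so the sequence is NOT graphical.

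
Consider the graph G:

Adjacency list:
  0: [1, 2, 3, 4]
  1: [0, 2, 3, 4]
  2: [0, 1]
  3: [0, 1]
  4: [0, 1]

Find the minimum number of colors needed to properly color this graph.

The graph has a maximum clique of size 3 (lower bound on chromatic number).
A valid 3-coloring: {0: 0, 1: 1, 2: 2, 3: 2, 4: 2}.
Chromatic number = 3.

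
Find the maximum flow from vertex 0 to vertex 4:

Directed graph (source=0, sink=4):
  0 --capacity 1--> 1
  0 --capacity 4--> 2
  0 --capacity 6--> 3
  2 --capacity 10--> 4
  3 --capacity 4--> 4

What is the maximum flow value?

Computing max flow:
  Flow on (0->2): 4/4
  Flow on (0->3): 4/6
  Flow on (2->4): 4/10
  Flow on (3->4): 4/4
Maximum flow = 8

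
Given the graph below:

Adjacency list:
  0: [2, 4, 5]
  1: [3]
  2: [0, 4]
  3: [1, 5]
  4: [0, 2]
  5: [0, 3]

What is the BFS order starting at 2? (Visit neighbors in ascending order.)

BFS from vertex 2 (neighbors processed in ascending order):
Visit order: 2, 0, 4, 5, 3, 1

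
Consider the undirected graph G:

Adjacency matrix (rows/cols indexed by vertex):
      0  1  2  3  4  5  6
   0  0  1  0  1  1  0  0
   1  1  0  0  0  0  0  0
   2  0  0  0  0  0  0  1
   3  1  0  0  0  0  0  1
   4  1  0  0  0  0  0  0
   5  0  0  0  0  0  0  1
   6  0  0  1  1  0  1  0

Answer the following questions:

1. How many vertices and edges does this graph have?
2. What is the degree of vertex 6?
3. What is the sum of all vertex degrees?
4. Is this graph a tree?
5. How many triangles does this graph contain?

Count: 7 vertices, 6 edges.
Vertex 6 has neighbors [2, 3, 5], degree = 3.
Handshaking lemma: 2 * 6 = 12.
A graph is a tree iff it is connected and has exactly n-1 edges. This graph is connected (all 7 vertices in one component) and has 7-1 = 6 edges. It is a tree.
Number of triangles = 0.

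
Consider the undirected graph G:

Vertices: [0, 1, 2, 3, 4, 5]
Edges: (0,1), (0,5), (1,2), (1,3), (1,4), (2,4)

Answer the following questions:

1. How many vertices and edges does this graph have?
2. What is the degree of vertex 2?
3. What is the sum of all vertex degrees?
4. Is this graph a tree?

Count: 6 vertices, 6 edges.
Vertex 2 has neighbors [1, 4], degree = 2.
Handshaking lemma: 2 * 6 = 12.
A tree on 6 vertices has 5 edges. This graph has 6 edges (1 extra). Not a tree.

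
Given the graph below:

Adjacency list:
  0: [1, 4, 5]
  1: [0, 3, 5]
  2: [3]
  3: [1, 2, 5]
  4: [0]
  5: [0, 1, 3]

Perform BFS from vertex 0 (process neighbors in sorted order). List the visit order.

BFS from vertex 0 (neighbors processed in ascending order):
Visit order: 0, 1, 4, 5, 3, 2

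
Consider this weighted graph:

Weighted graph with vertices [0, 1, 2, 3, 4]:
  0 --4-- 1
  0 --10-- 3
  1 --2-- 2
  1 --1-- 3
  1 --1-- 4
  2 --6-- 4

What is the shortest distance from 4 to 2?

Using Dijkstra's algorithm from vertex 4:
Shortest path: 4 -> 1 -> 2
Total weight: 1 + 2 = 3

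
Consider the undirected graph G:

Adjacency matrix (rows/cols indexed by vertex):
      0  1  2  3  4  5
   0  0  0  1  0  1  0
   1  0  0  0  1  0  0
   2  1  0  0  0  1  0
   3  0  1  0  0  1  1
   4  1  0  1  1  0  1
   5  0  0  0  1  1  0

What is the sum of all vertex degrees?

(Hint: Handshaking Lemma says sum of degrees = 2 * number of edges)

Count edges: 7 edges.
By Handshaking Lemma: sum of degrees = 2 * 7 = 14.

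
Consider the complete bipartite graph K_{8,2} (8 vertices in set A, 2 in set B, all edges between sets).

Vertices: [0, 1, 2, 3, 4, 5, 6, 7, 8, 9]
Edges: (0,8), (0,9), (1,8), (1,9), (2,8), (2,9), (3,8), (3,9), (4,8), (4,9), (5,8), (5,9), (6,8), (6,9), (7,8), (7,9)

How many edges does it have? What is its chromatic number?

K_{8,2} has 8 * 2 = 16 edges.
Bipartite graphs have chromatic number 2 (color each partition differently).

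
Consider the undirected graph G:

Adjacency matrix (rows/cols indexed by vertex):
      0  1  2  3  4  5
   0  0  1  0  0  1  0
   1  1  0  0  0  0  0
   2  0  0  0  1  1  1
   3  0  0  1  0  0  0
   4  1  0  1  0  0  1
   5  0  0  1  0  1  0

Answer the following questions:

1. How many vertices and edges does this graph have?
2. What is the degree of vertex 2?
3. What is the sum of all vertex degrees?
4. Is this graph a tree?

Count: 6 vertices, 6 edges.
Vertex 2 has neighbors [3, 4, 5], degree = 3.
Handshaking lemma: 2 * 6 = 12.
A tree on 6 vertices has 5 edges. This graph has 6 edges (1 extra). Not a tree.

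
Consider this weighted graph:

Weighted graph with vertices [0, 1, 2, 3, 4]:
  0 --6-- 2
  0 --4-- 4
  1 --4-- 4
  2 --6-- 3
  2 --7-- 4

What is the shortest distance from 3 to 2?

Using Dijkstra's algorithm from vertex 3:
Shortest path: 3 -> 2
Total weight: 6 = 6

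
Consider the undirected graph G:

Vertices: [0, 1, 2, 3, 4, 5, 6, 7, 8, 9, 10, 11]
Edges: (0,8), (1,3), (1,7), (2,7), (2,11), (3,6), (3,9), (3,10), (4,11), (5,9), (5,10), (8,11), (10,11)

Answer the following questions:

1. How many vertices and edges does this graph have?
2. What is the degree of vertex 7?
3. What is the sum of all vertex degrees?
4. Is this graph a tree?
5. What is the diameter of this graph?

Count: 12 vertices, 13 edges.
Vertex 7 has neighbors [1, 2], degree = 2.
Handshaking lemma: 2 * 13 = 26.
A tree on 12 vertices has 11 edges. This graph has 13 edges (2 extra). Not a tree.
Diameter (longest shortest path) = 5.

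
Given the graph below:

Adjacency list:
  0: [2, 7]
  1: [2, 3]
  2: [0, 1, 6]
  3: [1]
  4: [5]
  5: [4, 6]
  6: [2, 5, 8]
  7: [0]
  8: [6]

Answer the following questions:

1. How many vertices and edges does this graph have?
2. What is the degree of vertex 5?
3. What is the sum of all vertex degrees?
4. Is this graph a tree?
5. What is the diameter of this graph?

Count: 9 vertices, 8 edges.
Vertex 5 has neighbors [4, 6], degree = 2.
Handshaking lemma: 2 * 8 = 16.
A graph is a tree iff it is connected and has exactly n-1 edges. This graph is connected (all 9 vertices in one component) and has 9-1 = 8 edges. It is a tree.
Diameter (longest shortest path) = 5.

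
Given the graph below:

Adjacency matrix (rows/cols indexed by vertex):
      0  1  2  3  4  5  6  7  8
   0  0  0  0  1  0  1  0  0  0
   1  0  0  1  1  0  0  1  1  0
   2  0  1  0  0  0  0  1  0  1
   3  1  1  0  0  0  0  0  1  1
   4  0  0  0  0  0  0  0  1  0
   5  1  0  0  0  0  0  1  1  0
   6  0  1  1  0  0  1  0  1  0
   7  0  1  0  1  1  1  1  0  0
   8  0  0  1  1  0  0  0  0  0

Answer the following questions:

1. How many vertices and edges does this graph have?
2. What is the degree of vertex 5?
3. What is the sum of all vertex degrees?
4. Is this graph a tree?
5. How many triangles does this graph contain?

Count: 9 vertices, 14 edges.
Vertex 5 has neighbors [0, 6, 7], degree = 3.
Handshaking lemma: 2 * 14 = 28.
A tree on 9 vertices has 8 edges. This graph has 14 edges (6 extra). Not a tree.
Number of triangles = 4.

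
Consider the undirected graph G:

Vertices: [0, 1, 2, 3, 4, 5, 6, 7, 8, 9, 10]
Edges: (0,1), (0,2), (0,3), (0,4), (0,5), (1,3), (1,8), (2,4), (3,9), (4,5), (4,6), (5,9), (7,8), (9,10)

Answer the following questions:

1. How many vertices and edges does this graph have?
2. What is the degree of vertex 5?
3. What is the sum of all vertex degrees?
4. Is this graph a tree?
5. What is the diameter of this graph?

Count: 11 vertices, 14 edges.
Vertex 5 has neighbors [0, 4, 9], degree = 3.
Handshaking lemma: 2 * 14 = 28.
A tree on 11 vertices has 10 edges. This graph has 14 edges (4 extra). Not a tree.
Diameter (longest shortest path) = 5.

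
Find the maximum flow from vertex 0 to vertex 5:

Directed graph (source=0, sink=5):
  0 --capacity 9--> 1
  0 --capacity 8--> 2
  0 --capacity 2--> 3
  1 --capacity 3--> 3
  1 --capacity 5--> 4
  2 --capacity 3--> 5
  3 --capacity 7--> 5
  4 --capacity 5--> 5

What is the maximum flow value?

Computing max flow:
  Flow on (0->1): 8/9
  Flow on (0->2): 3/8
  Flow on (0->3): 2/2
  Flow on (1->3): 3/3
  Flow on (1->4): 5/5
  Flow on (2->5): 3/3
  Flow on (3->5): 5/7
  Flow on (4->5): 5/5
Maximum flow = 13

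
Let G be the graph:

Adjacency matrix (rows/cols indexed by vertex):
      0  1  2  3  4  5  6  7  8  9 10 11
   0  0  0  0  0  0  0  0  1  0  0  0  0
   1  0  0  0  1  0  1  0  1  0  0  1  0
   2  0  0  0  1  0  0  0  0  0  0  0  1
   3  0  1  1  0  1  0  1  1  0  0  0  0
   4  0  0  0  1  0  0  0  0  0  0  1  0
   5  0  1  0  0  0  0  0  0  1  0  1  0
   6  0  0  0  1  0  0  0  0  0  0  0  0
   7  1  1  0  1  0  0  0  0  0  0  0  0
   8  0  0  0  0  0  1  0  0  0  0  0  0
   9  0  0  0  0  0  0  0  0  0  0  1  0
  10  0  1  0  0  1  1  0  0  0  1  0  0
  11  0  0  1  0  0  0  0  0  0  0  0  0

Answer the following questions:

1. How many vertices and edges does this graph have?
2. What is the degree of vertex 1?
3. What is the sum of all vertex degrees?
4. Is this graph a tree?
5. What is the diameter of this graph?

Count: 12 vertices, 14 edges.
Vertex 1 has neighbors [3, 5, 7, 10], degree = 4.
Handshaking lemma: 2 * 14 = 28.
A tree on 12 vertices has 11 edges. This graph has 14 edges (3 extra). Not a tree.
Diameter (longest shortest path) = 5.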